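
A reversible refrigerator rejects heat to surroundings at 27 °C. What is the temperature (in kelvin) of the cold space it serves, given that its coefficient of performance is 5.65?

T_H = 27 °C → 27 + 273.15 = 300.15 K.
COP_R = T_C/(T_H − T_C) ⇒ T_C = T_H·COP_R/(1 + COP_R) = 300.15 × 5.65/(1 + 5.65) = 255 K.

T_C ≈ 255 K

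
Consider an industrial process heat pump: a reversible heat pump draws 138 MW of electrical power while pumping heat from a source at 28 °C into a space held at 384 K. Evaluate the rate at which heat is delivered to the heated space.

Q̇_H ≈ 639.6 MW

T_C = 28 °C → 28 + 273.15 = 301.15 K.
COP_HP = T_H/(T_H − T_C) = 384.00/82.85 = 4.6349.
Q_H = COP_HP · W = 4.6349 × 138 = 639.6 MW.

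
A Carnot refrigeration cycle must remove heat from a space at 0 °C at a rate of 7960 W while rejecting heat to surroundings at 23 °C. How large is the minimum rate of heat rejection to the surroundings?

Q̇_H ≈ 8630 W

T_H = 23 °C → 23 + 273.15 = 296.15 K.
T_C = 0 °C → 0 + 273.15 = 273.15 K.
For a reversible cycle Q_H/Q_C = T_H/T_C, so Q_H = Q_C·T_H/T_C = 7960 × 296.15/273.15 = 8630 W.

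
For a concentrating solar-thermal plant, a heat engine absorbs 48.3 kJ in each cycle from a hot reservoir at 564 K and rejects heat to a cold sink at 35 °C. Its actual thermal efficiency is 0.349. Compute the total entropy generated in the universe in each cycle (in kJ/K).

T_C = 35 °C → 35 + 273.15 = 308.15 K.
W = η·Q_H = 0.349 × 48.3 = 16.86 kJ, so Q_C = Q_H − W = 31.44 kJ.
Entropy balance on the reservoirs: −Q_H/T_H = -0.08564 kJ/K, +Q_C/T_C = 0.1020 kJ/K.
ΔS_univ = −Q_H/T_H + Q_C/T_C = 0.01640 kJ/K (> 0, since η = 0.349 < η_Carnot = 0.454).

ΔS_univ ≈ 0.01640 kJ/K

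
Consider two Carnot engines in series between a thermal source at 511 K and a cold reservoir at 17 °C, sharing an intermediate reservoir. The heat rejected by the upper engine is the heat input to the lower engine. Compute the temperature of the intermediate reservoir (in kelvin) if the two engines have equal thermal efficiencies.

T_m ≈ 385.1 K

T_C = 17 °C → 17 + 273.15 = 290.15 K.
Equal efficiencies require 1 − T_m/T_H = 1 − T_C/T_m, i.e. T_m/T_H = T_C/T_m, so T_m = √(T_H·T_C) = √(511.00 × 290.15) = 385.1 K.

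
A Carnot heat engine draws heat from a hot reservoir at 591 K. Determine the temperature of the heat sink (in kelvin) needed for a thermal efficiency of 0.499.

T_C ≈ 296 K

From η = 1 − T_C/T_H, T_C = T_H·(1 − η) = 591.00 × (1 − 0.499) = 296 K.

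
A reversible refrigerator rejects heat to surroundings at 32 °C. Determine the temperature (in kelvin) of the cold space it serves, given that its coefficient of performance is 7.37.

T_H = 32 °C → 32 + 273.15 = 305.15 K.
COP_R = T_C/(T_H − T_C) ⇒ T_C = T_H·COP_R/(1 + COP_R) = 305.15 × 7.37/(1 + 7.37) = 269 K.

T_C ≈ 269 K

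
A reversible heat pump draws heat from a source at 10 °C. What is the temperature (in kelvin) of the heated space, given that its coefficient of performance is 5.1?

T_H ≈ 352 K

T_C = 10 °C → 10 + 273.15 = 283.15 K.
COP_HP = T_H/(T_H − T_C) ⇒ T_H = T_C·COP_HP/(COP_HP − 1) = 283.15 × 5.1/(5.1 − 1) = 352 K.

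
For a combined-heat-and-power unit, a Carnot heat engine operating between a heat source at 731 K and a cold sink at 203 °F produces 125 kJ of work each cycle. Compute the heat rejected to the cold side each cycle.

Q_C ≈ 127 kJ

T_C = 203 °F → (203 − 32) × 5/9 = 95.00 °C = 368.15 K.
For a reversible engine, η = 1 − T_C/T_H = 1 − 368.15/731.00 = 0.4964.
Since Q_C/Q_H = T_C/T_H and Q_H = W/η, Q_C = W·T_C/(T_H − T_C) = 125 × 368.15/362.85 = 127 kJ.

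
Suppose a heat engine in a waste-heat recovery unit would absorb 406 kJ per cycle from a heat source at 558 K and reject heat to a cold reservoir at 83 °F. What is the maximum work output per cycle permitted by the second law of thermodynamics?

W_max ≈ 186.6 kJ

T_C = 83 °F → (83 − 32) × 5/9 = 28.33 °C = 301.48 K.
By the Carnot theorem, η_max = 1 − T_C/T_H = 1 − 301.48/558.00 = 0.4597.
W_max = η_max · Q_H = 0.4597 × 406 = 186.6 kJ.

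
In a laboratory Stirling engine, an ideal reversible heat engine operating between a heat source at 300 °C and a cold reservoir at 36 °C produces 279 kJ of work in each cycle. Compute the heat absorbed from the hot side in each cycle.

T_H = 300 °C → 300 + 273.15 = 573.15 K.
T_C = 36 °C → 36 + 273.15 = 309.15 K.
For a reversible engine, η = 1 − T_C/T_H = 1 − 309.15/573.15 = 0.4606.
Q_H = W/η = 279/0.4606 = 606 kJ.

Q_H ≈ 606 kJ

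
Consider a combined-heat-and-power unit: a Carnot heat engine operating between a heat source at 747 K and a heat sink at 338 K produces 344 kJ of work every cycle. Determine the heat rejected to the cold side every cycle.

The Carnot efficiency is η = 1 − T_C/T_H = 1 − 338.00/747.00 = 0.5475.
Since Q_C/Q_H = T_C/T_H and Q_H = W/η, Q_C = W·T_C/(T_H − T_C) = 344 × 338.00/409.00 = 284.3 kJ.

Q_C ≈ 284.3 kJ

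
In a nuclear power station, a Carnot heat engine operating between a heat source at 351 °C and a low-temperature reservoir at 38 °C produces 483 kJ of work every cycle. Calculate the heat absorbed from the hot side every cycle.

T_H = 351 °C → 351 + 273.15 = 624.15 K.
T_C = 38 °C → 38 + 273.15 = 311.15 K.
η_rev = 1 − T_C/T_H = 1 − 311.15/624.15 = 0.5015.
Q_H = W/η = 483/0.5015 = 963 kJ.

Q_H ≈ 963 kJ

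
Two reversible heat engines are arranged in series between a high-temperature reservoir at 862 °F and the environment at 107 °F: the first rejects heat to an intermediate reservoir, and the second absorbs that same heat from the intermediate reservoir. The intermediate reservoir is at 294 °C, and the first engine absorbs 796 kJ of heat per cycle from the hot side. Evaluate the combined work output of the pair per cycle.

T_H = 862 °F → (862 − 32) × 5/9 = 461.11 °C = 734.26 K.
T_C = 107 °F → (107 − 32) × 5/9 = 41.67 °C = 314.82 K.
Two reversible stages in series are equivalent to a single Carnot engine between T_H and T_C, so η_total = 1 − T_C/T_H = 1 − 314.82/734.26 = 0.5712.
W_total = η_total · Q_H = 0.5712 × 796 = 455 kJ.

W_total ≈ 455 kJ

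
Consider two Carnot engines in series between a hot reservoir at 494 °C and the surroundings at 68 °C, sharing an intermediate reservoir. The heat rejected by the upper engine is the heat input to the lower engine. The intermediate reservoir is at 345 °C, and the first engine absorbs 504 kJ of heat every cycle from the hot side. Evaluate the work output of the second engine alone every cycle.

W₂ ≈ 182 kJ

T_H = 494 °C → 494 + 273.15 = 767.15 K.
T_C = 68 °C → 68 + 273.15 = 341.15 K.
T_m = 345 °C → 345 + 273.15 = 618.15 K.
Heat entering the second stage: Q_m = Q_H·(T_m/T_H) = 504 × 618.15/767.15 = 406 kJ.
Second-stage efficiency η₂ = 1 − T_C/T_m = 1 − 341.15/618.15 = 0.4481, so W₂ = η₂·Q_m = 182 kJ.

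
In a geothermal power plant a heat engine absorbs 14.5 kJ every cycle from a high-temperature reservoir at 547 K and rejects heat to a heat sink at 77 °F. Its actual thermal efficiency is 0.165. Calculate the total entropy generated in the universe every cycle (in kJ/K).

ΔS_univ ≈ 0.0141 kJ/K

T_C = 77 °F → (77 − 32) × 5/9 = 25.00 °C = 298.15 K.
W = η·Q_H = 0.165 × 14.5 = 2.393 kJ, so Q_C = Q_H − W = 12.11 kJ.
The hot reservoir loses entropy Q_H/T_H = 14.5/547.00 = 0.02651 kJ/K; the cold reservoir gains Q_C/T_C = 12.11/298.15 = 0.04061 kJ/K.
ΔS_univ = −Q_H/T_H + Q_C/T_C = 0.0141 kJ/K (> 0, since η = 0.165 < η_Carnot = 0.455).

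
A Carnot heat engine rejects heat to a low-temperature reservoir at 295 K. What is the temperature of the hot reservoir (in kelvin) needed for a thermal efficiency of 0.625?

From η = 1 − T_C/T_H, solving for T_H gives T_H = T_C/(1 − η) = 295.00/(1 − 0.625) = 787 K.

T_H ≈ 787 K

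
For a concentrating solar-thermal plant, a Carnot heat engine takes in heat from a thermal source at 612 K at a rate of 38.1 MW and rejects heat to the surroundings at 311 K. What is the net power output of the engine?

Ẇ ≈ 18.7 MW

Carnot efficiency: η = 1 − T_C/T_H = 1 − 311.00/612.00 = 0.4918.
W = η·Q_H = 0.4918 × 38.1 = 18.7 MW.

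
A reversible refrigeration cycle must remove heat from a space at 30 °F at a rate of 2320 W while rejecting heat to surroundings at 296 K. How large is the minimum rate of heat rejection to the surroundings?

Q̇_H ≈ 2520 W

T_C = 30 °F → (30 − 32) × 5/9 = -1.11 °C = 272.04 K.
For a reversible cycle Q_H/Q_C = T_H/T_C, so Q_H = Q_C·T_H/T_C = 2320 × 296.00/272.04 = 2520 W.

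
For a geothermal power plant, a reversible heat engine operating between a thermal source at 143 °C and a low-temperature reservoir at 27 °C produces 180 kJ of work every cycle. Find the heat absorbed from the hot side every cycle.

Q_H ≈ 646 kJ

T_H = 143 °C → 143 + 273.15 = 416.15 K.
T_C = 27 °C → 27 + 273.15 = 300.15 K.
The Carnot efficiency is η = 1 − T_C/T_H = 1 − 300.15/416.15 = 0.2787.
Q_H = W/η = 180/0.2787 = 646 kJ.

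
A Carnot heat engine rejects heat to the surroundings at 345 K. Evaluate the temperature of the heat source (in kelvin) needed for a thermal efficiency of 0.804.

From η = 1 − T_C/T_H, solving for T_H gives T_H = T_C/(1 − η) = 345.00/(1 − 0.804) = 1760 K.

T_H ≈ 1760 K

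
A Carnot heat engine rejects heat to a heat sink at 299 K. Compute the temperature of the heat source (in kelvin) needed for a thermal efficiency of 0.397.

From η = 1 − T_C/T_H, solving for T_H gives T_H = T_C/(1 − η) = 299.00/(1 − 0.397) = 496 K.

T_H ≈ 496 K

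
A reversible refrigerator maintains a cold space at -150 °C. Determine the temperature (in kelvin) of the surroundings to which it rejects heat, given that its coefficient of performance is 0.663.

T_C = -150 °C → -150 + 273.15 = 123.15 K.
COP_R = T_C/(T_H − T_C) ⇒ T_H = T_C·(1 + 1/COP_R) = 123.15 × (1 + 1/0.663) = 309 K.

T_H ≈ 309 K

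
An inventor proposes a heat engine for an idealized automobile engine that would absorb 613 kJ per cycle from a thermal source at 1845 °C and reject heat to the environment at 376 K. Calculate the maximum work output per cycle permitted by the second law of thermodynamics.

T_H = 1845 °C → 1845 + 273.15 = 2118.15 K.
No engine can exceed the Carnot limit: η_max = 1 − T_C/T_H = 1 − 376.00/2118.15 = 0.8225.
W_max = η_max · Q_H = 0.8225 × 613 = 504 kJ.

W_max ≈ 504 kJ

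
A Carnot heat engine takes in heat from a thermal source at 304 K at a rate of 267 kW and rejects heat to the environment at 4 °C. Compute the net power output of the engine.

T_C = 4 °C → 4 + 273.15 = 277.15 K.
Carnot efficiency: η = 1 − T_C/T_H = 1 − 277.15/304.00 = 0.0883.
W = η·Q_H = 0.0883 × 267 = 23.58 kW.

Ẇ ≈ 23.58 kW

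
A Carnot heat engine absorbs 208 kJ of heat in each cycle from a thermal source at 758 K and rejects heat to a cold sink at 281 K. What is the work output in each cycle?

W ≈ 130.9 kJ

The Carnot efficiency is η = 1 − T_C/T_H = 1 − 281.00/758.00 = 0.6293.
W = η·Q_H = 0.6293 × 208 = 130.9 kJ.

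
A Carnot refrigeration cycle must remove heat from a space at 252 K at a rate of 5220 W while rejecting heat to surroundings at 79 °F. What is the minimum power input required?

T_H = 79 °F → (79 − 32) × 5/9 = 26.11 °C = 299.26 K.
The reversible coefficient of performance is COP_R = T_C/(T_H − T_C) = 252.00/47.26 = 5.3321.
W = Q_C/COP_R = 5220/5.3321 = 979.0 W.

Ẇ_in ≈ 979.0 W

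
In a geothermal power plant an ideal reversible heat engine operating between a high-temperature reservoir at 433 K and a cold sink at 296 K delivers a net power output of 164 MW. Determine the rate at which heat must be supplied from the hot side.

Q̇_H ≈ 518 MW

Carnot efficiency: η = 1 − T_C/T_H = 1 − 296.00/433.00 = 0.3164.
Q_H = W/η = 164/0.3164 = 518 MW.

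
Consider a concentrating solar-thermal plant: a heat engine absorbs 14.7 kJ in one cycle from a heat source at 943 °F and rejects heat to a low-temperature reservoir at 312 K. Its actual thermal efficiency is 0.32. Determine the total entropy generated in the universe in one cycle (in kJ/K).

ΔS_univ ≈ 0.0132 kJ/K

T_H = 943 °F → (943 − 32) × 5/9 = 506.11 °C = 779.26 K.
W = η·Q_H = 0.32 × 14.7 = 4.704 kJ, so Q_C = Q_H − W = 9.996 kJ.
The hot reservoir loses entropy Q_H/T_H = 14.7/779.26 = 0.01886 kJ/K; the cold reservoir gains Q_C/T_C = 9.996/312.00 = 0.03204 kJ/K.
ΔS_univ = −Q_H/T_H + Q_C/T_C = 0.0132 kJ/K (> 0, since η = 0.32 < η_Carnot = 0.600).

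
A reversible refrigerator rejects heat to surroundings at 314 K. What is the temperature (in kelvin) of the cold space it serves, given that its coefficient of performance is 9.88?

T_C ≈ 285.1 K

COP_R = T_C/(T_H − T_C) ⇒ T_C = T_H·COP_R/(1 + COP_R) = 314.00 × 9.88/(1 + 9.88) = 285.1 K.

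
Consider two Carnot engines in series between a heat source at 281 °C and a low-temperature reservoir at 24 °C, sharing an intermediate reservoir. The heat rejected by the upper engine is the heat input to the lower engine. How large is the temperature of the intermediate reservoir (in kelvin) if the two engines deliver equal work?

T_H = 281 °C → 281 + 273.15 = 554.15 K.
T_C = 24 °C → 24 + 273.15 = 297.15 K.
For reversible stages Q_m = Q_H·(T_m/T_H). Setting W₁ = Q_H(1 − T_m/T_H) equal to W₂ = Q_m(1 − T_C/T_m) = Q_H·(T_m − T_C)/T_H gives T_H − T_m = T_m − T_C, so T_m = (T_H + T_C)/2 = (554.15 + 297.15)/2 = 425.6 K.

T_m ≈ 425.6 K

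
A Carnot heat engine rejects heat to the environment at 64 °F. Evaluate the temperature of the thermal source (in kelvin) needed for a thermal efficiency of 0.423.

T_H ≈ 504.2 K

T_C = 64 °F → (64 − 32) × 5/9 = 17.78 °C = 290.93 K.
From η = 1 − T_C/T_H, solving for T_H gives T_H = T_C/(1 − η) = 290.93/(1 − 0.423) = 504.2 K.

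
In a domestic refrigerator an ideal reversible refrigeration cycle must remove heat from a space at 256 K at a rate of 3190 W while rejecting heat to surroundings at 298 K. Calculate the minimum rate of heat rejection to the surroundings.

Q̇_H ≈ 3710 W

For a reversible cycle Q_H/Q_C = T_H/T_C, so Q_H = Q_C·T_H/T_C = 3190 × 298.00/256.00 = 3710 W.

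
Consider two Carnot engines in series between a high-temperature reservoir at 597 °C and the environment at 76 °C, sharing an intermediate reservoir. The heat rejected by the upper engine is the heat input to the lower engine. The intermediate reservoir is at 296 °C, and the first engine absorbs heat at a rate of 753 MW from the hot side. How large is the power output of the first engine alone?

Ẇ₁ ≈ 260 MW

T_H = 597 °C → 597 + 273.15 = 870.15 K.
T_C = 76 °C → 76 + 273.15 = 349.15 K.
T_m = 296 °C → 296 + 273.15 = 569.15 K.
First-stage efficiency η₁ = 1 − T_m/T_H = 1 − 569.15/870.15 = 0.3459.
W₁ = η₁·Q_H = 0.3459 × 753 = 260 MW.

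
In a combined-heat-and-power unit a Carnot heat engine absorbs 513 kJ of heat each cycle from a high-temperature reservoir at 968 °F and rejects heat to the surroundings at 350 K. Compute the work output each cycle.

W ≈ 286.6 kJ

T_H = 968 °F → (968 − 32) × 5/9 = 520.00 °C = 793.15 K.
The Carnot efficiency is η = 1 − T_C/T_H = 1 − 350.00/793.15 = 0.5587.
W = η·Q_H = 0.5587 × 513 = 286.6 kJ.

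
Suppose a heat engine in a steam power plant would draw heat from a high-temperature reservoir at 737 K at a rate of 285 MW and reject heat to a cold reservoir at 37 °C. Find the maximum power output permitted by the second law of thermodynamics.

Ẇ_max ≈ 165 MW

T_C = 37 °C → 37 + 273.15 = 310.15 K.
No engine can exceed the Carnot limit: η_max = 1 − T_C/T_H = 1 − 310.15/737.00 = 0.5792.
W_max = η_max · Q_H = 0.5792 × 285 = 165 MW.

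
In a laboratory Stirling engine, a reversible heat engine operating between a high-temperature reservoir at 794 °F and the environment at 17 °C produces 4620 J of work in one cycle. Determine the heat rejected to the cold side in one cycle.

T_H = 794 °F → (794 − 32) × 5/9 = 423.33 °C = 696.48 K.
T_C = 17 °C → 17 + 273.15 = 290.15 K.
The Carnot efficiency is η = 1 − T_C/T_H = 1 − 290.15/696.48 = 0.5834.
Since Q_C/Q_H = T_C/T_H and Q_H = W/η, Q_C = W·T_C/(T_H − T_C) = 4620 × 290.15/406.33 = 3299 J.

Q_C ≈ 3299 J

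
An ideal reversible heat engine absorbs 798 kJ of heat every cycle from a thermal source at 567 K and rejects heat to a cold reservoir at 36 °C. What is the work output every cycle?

W ≈ 363 kJ

T_C = 36 °C → 36 + 273.15 = 309.15 K.
Carnot efficiency: η = 1 − T_C/T_H = 1 − 309.15/567.00 = 0.4548.
W = η·Q_H = 0.4548 × 798 = 363 kJ.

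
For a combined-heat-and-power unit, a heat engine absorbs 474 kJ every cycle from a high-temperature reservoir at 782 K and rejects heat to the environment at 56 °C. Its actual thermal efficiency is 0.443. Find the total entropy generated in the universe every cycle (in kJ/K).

ΔS_univ ≈ 0.1960 kJ/K

T_C = 56 °C → 56 + 273.15 = 329.15 K.
W = η·Q_H = 0.443 × 474 = 210.0 kJ, so Q_C = Q_H − W = 264.0 kJ.
Reservoir entropy changes: ΔS_H = −Q_H/T_H = −474/782.00 = -0.6061 kJ/K and ΔS_C = +Q_C/T_C = 264.0/329.15 = 0.8021 kJ/K.
ΔS_univ = −Q_H/T_H + Q_C/T_C = 0.1960 kJ/K (> 0, since η = 0.443 < η_Carnot = 0.579).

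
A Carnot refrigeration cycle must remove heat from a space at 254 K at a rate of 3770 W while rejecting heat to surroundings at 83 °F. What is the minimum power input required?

Ẇ_in ≈ 705 W

T_H = 83 °F → (83 − 32) × 5/9 = 28.33 °C = 301.48 K.
Carnot COP: COP_R = T_C/(T_H − T_C) = 254.00/47.48 = 5.3492.
W = Q_C/COP_R = 3770/5.3492 = 705 W.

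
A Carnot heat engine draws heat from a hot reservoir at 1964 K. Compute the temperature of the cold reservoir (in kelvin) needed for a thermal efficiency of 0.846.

From η = 1 − T_C/T_H, T_C = T_H·(1 − η) = 1964.00 × (1 − 0.846) = 302 K.

T_C ≈ 302 K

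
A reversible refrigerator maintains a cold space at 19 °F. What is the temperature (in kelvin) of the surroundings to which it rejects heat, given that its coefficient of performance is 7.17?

T_C = 19 °F → (19 − 32) × 5/9 = -7.22 °C = 265.93 K.
COP_R = T_C/(T_H − T_C) ⇒ T_H = T_C·(1 + 1/COP_R) = 265.93 × (1 + 1/7.17) = 303 K.

T_H ≈ 303 K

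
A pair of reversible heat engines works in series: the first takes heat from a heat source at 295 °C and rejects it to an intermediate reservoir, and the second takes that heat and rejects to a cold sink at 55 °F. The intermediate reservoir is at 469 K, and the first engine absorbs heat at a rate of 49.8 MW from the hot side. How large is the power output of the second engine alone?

T_H = 295 °C → 295 + 273.15 = 568.15 K.
T_C = 55 °F → (55 − 32) × 5/9 = 12.78 °C = 285.93 K.
Heat entering the second stage: Q_m = Q_H·(T_m/T_H) = 49.8 × 469.00/568.15 = 41.1 MW.
Second-stage efficiency η₂ = 1 − T_C/T_m = 1 − 285.93/469.00 = 0.3903, so W₂ = η₂·Q_m = 16.0 MW.

Ẇ₂ ≈ 16.0 MW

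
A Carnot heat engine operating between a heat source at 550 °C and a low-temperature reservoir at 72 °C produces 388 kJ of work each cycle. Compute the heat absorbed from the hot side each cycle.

Q_H ≈ 668 kJ

T_H = 550 °C → 550 + 273.15 = 823.15 K.
T_C = 72 °C → 72 + 273.15 = 345.15 K.
η_rev = 1 − T_C/T_H = 1 − 345.15/823.15 = 0.5807.
Q_H = W/η = 388/0.5807 = 668 kJ.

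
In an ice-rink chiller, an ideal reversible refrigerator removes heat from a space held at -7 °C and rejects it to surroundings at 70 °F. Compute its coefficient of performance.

COP_R ≈ 9.47

T_H = 70 °F → (70 − 32) × 5/9 = 21.11 °C = 294.26 K.
T_C = -7 °C → -7 + 273.15 = 266.15 K.
For a reversible refrigerator, COP_R = T_C/(T_H − T_C) = 266.15/(294.26 − 266.15) = 9.47.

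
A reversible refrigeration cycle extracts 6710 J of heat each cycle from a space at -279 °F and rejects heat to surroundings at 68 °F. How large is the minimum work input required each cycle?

T_H = 68 °F → (68 − 32) × 5/9 = 20.00 °C = 293.15 K.
T_C = -279 °F → (-279 − 32) × 5/9 = -172.78 °C = 100.37 K.
COP_R = T_C/(T_H − T_C) = 100.37/192.78 = 0.5207.
W = Q_C/COP_R = 6710/0.5207 = 12890 J.

W_in ≈ 12890 J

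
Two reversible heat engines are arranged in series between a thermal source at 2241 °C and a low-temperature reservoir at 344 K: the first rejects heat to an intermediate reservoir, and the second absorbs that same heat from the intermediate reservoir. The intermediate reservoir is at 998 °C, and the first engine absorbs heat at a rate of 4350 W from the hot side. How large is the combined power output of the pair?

T_H = 2241 °C → 2241 + 273.15 = 2514.15 K.
Two reversible stages in series are equivalent to a single Carnot engine between T_H and T_C, so η_total = 1 − T_C/T_H = 1 − 344.00/2514.15 = 0.8632.
W_total = η_total · Q_H = 0.8632 × 4350 = 3755 W.

Ẇ_total ≈ 3755 W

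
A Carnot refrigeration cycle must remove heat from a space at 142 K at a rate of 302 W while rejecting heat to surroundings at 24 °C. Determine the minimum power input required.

T_H = 24 °C → 24 + 273.15 = 297.15 K.
For a reversible refrigerator, COP_R = T_C/(T_H − T_C) = 142.00/155.15 = 0.9152.
W = Q_C/COP_R = 302/0.9152 = 330 W.

Ẇ_in ≈ 330 W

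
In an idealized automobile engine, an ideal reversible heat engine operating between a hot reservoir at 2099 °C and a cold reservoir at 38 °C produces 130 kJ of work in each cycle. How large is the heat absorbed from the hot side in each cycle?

Q_H ≈ 149.6 kJ

T_H = 2099 °C → 2099 + 273.15 = 2372.15 K.
T_C = 38 °C → 38 + 273.15 = 311.15 K.
The Carnot efficiency is η = 1 − T_C/T_H = 1 − 311.15/2372.15 = 0.8688.
Q_H = W/η = 130/0.8688 = 149.6 kJ.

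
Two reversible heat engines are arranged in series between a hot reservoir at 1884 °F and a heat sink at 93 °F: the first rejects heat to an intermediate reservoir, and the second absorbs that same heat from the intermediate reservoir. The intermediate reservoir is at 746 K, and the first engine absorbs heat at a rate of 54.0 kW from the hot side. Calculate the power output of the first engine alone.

T_H = 1884 °F → (1884 − 32) × 5/9 = 1028.89 °C = 1302.04 K.
T_C = 93 °F → (93 − 32) × 5/9 = 33.89 °C = 307.04 K.
First-stage efficiency η₁ = 1 − T_m/T_H = 1 − 746.00/1302.04 = 0.4271.
W₁ = η₁·Q_H = 0.4271 × 54.0 = 23.1 kW.

Ẇ₁ ≈ 23.1 kW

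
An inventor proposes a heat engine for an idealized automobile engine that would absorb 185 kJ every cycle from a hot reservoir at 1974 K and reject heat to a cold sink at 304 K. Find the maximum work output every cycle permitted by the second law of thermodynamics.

W_max ≈ 157 kJ

By the Carnot theorem, η_max = 1 − T_C/T_H = 1 − 304.00/1974.00 = 0.8460.
W_max = η_max · Q_H = 0.8460 × 185 = 157 kJ.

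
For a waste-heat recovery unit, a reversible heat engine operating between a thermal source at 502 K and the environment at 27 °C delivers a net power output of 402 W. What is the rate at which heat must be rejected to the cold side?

T_C = 27 °C → 27 + 273.15 = 300.15 K.
Carnot efficiency: η = 1 − T_C/T_H = 1 − 300.15/502.00 = 0.4021.
Since Q_C/Q_H = T_C/T_H and Q_H = W/η, Q_C = W·T_C/(T_H − T_C) = 402 × 300.15/201.85 = 598 W.

Q̇_C ≈ 598 W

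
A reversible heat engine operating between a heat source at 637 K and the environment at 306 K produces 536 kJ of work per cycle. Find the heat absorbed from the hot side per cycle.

Q_H ≈ 1030 kJ

Carnot efficiency: η = 1 − T_C/T_H = 1 − 306.00/637.00 = 0.5196.
Q_H = W/η = 536/0.5196 = 1030 kJ.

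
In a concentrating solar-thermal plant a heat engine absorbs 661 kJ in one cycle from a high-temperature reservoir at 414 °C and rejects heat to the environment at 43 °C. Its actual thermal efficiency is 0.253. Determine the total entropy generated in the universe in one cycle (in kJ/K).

ΔS_univ ≈ 0.600 kJ/K

T_H = 414 °C → 414 + 273.15 = 687.15 K.
T_C = 43 °C → 43 + 273.15 = 316.15 K.
W = η·Q_H = 0.253 × 661 = 167.2 kJ, so Q_C = Q_H − W = 493.8 kJ.
Reservoir entropy changes: ΔS_H = −Q_H/T_H = −661/687.15 = -0.9619 kJ/K and ΔS_C = +Q_C/T_C = 493.8/316.15 = 1.562 kJ/K.
ΔS_univ = −Q_H/T_H + Q_C/T_C = 0.600 kJ/K (> 0, since η = 0.253 < η_Carnot = 0.540).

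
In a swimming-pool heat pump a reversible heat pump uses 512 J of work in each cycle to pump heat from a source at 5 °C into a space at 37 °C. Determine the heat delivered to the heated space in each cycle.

T_H = 37 °C → 37 + 273.15 = 310.15 K.
T_C = 5 °C → 5 + 273.15 = 278.15 K.
Reversible heating COP: COP_HP = T_H/(T_H − T_C) = 310.15/32.00 = 9.6922.
Q_H = COP_HP · W = 9.6922 × 512 = 4960 J.

Q_H ≈ 4960 J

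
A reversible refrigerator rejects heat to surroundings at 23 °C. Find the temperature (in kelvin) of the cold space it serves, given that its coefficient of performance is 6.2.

T_C ≈ 255 K

T_H = 23 °C → 23 + 273.15 = 296.15 K.
COP_R = T_C/(T_H − T_C) ⇒ T_C = T_H·COP_R/(1 + COP_R) = 296.15 × 6.2/(1 + 6.2) = 255 K.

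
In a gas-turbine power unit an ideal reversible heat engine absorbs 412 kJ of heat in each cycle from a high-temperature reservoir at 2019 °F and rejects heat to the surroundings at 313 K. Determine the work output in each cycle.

W ≈ 318.4 kJ

T_H = 2019 °F → (2019 − 32) × 5/9 = 1103.89 °C = 1377.04 K.
Carnot efficiency: η = 1 − T_C/T_H = 1 − 313.00/1377.04 = 0.7727.
W = η·Q_H = 0.7727 × 412 = 318.4 kJ.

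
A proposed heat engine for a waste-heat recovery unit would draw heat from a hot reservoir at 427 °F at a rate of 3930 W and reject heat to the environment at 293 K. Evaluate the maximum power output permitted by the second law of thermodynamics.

Ẇ_max ≈ 1590 W

T_H = 427 °F → (427 − 32) × 5/9 = 219.44 °C = 492.59 K.
The upper bound on efficiency is η_max = 1 − T_C/T_H = 1 − 293.00/492.59 = 0.4052.
W_max = η_max · Q_H = 0.4052 × 3930 = 1590 W.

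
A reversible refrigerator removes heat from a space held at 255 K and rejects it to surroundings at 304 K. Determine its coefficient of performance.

COP_R ≈ 5.20

COP_R = T_C/(T_H − T_C) = 255.00/(304.00 − 255.00) = 5.20.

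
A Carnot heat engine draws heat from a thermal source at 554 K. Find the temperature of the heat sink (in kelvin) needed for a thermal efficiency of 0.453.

T_C ≈ 303 K

From η = 1 − T_C/T_H, T_C = T_H·(1 − η) = 554.00 × (1 − 0.453) = 303 K.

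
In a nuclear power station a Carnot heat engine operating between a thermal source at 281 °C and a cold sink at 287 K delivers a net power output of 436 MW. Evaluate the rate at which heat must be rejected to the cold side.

Q̇_C ≈ 468 MW

T_H = 281 °C → 281 + 273.15 = 554.15 K.
η_rev = 1 − T_C/T_H = 1 − 287.00/554.15 = 0.4821.
Since Q_C/Q_H = T_C/T_H and Q_H = W/η, Q_C = W·T_C/(T_H − T_C) = 436 × 287.00/267.15 = 468 MW.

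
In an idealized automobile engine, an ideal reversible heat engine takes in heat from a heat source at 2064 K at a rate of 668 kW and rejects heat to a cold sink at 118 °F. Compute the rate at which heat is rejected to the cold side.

Q̇_C ≈ 104 kW

T_C = 118 °F → (118 − 32) × 5/9 = 47.78 °C = 320.93 K.
Since the cycle is reversible, η = 1 − T_C/T_H = 1 − 320.93/2064.00 = 0.8445.
For a reversible cycle Q_C/Q_H = T_C/T_H, so Q_C = 668 × 320.93/2064.00 = 104 kW.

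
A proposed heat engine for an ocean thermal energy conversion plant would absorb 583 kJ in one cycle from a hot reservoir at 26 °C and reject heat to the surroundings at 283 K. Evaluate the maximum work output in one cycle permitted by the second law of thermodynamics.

T_H = 26 °C → 26 + 273.15 = 299.15 K.
No engine can exceed the Carnot limit: η_max = 1 − T_C/T_H = 1 − 283.00/299.15 = 0.0540.
W_max = η_max · Q_H = 0.0540 × 583 = 31.5 kJ.

W_max ≈ 31.5 kJ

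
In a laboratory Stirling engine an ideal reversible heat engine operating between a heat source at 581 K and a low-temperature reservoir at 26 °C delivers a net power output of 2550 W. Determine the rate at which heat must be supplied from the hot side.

T_C = 26 °C → 26 + 273.15 = 299.15 K.
Since the cycle is reversible, η = 1 − T_C/T_H = 1 − 299.15/581.00 = 0.4851.
Q_H = W/η = 2550/0.4851 = 5257 W.

Q̇_H ≈ 5257 W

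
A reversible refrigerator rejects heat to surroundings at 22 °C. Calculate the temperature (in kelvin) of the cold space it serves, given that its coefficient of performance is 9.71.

T_H = 22 °C → 22 + 273.15 = 295.15 K.
COP_R = T_C/(T_H − T_C) ⇒ T_C = T_H·COP_R/(1 + COP_R) = 295.15 × 9.71/(1 + 9.71) = 268 K.

T_C ≈ 268 K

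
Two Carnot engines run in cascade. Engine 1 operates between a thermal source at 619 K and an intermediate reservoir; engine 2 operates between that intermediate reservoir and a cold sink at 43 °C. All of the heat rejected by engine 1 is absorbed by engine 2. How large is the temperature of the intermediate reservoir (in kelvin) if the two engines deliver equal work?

T_m ≈ 468 K

T_C = 43 °C → 43 + 273.15 = 316.15 K.
For reversible stages Q_m = Q_H·(T_m/T_H). Setting W₁ = Q_H(1 − T_m/T_H) equal to W₂ = Q_m(1 − T_C/T_m) = Q_H·(T_m − T_C)/T_H gives T_H − T_m = T_m − T_C, so T_m = (T_H + T_C)/2 = (619.00 + 316.15)/2 = 468 K.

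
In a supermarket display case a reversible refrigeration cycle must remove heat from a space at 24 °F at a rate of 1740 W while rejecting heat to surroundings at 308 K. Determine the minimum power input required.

Ẇ_in ≈ 254.5 W

T_C = 24 °F → (24 − 32) × 5/9 = -4.44 °C = 268.71 K.
The reversible coefficient of performance is COP_R = T_C/(T_H − T_C) = 268.71/39.29 = 6.8383.
W = Q_C/COP_R = 1740/6.8383 = 254.5 W.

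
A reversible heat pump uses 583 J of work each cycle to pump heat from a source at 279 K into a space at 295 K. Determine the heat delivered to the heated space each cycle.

Q_H ≈ 10700 J

Reversible heating COP: COP_HP = T_H/(T_H − T_C) = 295.00/16.00 = 18.4375.
Q_H = COP_HP · W = 18.4375 × 583 = 10700 J.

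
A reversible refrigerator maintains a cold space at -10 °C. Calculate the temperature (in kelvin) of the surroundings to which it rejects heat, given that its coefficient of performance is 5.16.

T_C = -10 °C → -10 + 273.15 = 263.15 K.
COP_R = T_C/(T_H − T_C) ⇒ T_H = T_C·(1 + 1/COP_R) = 263.15 × (1 + 1/5.16) = 314.1 K.

T_H ≈ 314.1 K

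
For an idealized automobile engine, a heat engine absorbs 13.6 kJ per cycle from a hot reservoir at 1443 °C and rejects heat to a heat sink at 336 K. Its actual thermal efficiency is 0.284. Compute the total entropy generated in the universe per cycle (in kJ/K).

T_H = 1443 °C → 1443 + 273.15 = 1716.15 K.
W = η·Q_H = 0.284 × 13.6 = 3.862 kJ, so Q_C = Q_H − W = 9.738 kJ.
The hot reservoir loses entropy Q_H/T_H = 13.6/1716.15 = 0.007925 kJ/K; the cold reservoir gains Q_C/T_C = 9.738/336.00 = 0.02898 kJ/K.
ΔS_univ = −Q_H/T_H + Q_C/T_C = 0.0211 kJ/K (> 0, since η = 0.284 < η_Carnot = 0.804).

ΔS_univ ≈ 0.0211 kJ/K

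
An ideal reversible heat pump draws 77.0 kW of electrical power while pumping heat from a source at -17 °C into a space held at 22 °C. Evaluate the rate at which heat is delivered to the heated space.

T_H = 22 °C → 22 + 273.15 = 295.15 K.
T_C = -17 °C → -17 + 273.15 = 256.15 K.
The Carnot heat-pump COP is COP_HP = T_H/(T_H − T_C) = 295.15/39.00 = 7.5679.
Q_H = COP_HP · W = 7.5679 × 77.0 = 582.7 kW.

Q̇_H ≈ 582.7 kW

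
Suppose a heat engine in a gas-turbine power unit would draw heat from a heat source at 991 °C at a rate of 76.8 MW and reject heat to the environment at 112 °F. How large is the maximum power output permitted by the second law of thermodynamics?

T_H = 991 °C → 991 + 273.15 = 1264.15 K.
T_C = 112 °F → (112 − 32) × 5/9 = 44.44 °C = 317.59 K.
By the Carnot theorem, η_max = 1 − T_C/T_H = 1 − 317.59/1264.15 = 0.7488.
W_max = η_max · Q_H = 0.7488 × 76.8 = 57.5 MW.

Ẇ_max ≈ 57.5 MW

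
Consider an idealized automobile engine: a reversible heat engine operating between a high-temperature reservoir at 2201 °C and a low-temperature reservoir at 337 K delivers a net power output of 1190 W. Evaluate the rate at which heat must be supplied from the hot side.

Q̇_H ≈ 1380 W

T_H = 2201 °C → 2201 + 273.15 = 2474.15 K.
Carnot efficiency: η = 1 − T_C/T_H = 1 − 337.00/2474.15 = 0.8638.
Q_H = W/η = 1190/0.8638 = 1380 W.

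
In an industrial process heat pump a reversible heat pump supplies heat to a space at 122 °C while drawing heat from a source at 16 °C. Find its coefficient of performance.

COP_HP ≈ 3.73

T_H = 122 °C → 122 + 273.15 = 395.15 K.
T_C = 16 °C → 16 + 273.15 = 289.15 K.
The Carnot heat-pump COP is COP_HP = T_H/(T_H − T_C) = 395.15/(395.15 − 289.15) = 3.73.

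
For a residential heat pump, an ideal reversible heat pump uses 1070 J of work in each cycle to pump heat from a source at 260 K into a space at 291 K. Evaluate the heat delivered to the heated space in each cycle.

Q_H ≈ 10000 J

COP_HP = T_H/(T_H − T_C) = 291.00/31.00 = 9.3871.
Q_H = COP_HP · W = 9.3871 × 1070 = 10000 J.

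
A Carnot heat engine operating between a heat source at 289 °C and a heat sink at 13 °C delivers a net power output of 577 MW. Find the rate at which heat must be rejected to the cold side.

Q̇_C ≈ 598 MW

T_H = 289 °C → 289 + 273.15 = 562.15 K.
T_C = 13 °C → 13 + 273.15 = 286.15 K.
Carnot efficiency: η = 1 − T_C/T_H = 1 − 286.15/562.15 = 0.4910.
Since Q_C/Q_H = T_C/T_H and Q_H = W/η, Q_C = W·T_C/(T_H − T_C) = 577 × 286.15/276.00 = 598 MW.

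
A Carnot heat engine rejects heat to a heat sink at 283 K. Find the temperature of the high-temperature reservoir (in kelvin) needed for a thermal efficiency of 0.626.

From η = 1 − T_C/T_H, solving for T_H gives T_H = T_C/(1 − η) = 283.00/(1 − 0.626) = 757 K.

T_H ≈ 757 K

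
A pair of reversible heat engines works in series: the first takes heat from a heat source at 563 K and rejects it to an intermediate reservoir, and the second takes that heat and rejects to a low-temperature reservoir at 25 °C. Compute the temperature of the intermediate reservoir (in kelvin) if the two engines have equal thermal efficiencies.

T_m ≈ 409.7 K

T_C = 25 °C → 25 + 273.15 = 298.15 K.
Equal efficiencies require 1 − T_m/T_H = 1 − T_C/T_m, i.e. T_m/T_H = T_C/T_m, so T_m = √(T_H·T_C) = √(563.00 × 298.15) = 409.7 K.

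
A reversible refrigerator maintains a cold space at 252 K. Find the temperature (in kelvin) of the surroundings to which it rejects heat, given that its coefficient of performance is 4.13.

COP_R = T_C/(T_H − T_C) ⇒ T_H = T_C·(1 + 1/COP_R) = 252.00 × (1 + 1/4.13) = 313 K.

T_H ≈ 313 K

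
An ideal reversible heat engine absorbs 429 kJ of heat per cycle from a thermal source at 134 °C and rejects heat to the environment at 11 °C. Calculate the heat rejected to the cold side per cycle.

T_H = 134 °C → 134 + 273.15 = 407.15 K.
T_C = 11 °C → 11 + 273.15 = 284.15 K.
The Carnot efficiency is η = 1 − T_C/T_H = 1 − 284.15/407.15 = 0.3021.
For a reversible cycle Q_C/Q_H = T_C/T_H, so Q_C = 429 × 284.15/407.15 = 299.4 kJ.

Q_C ≈ 299.4 kJ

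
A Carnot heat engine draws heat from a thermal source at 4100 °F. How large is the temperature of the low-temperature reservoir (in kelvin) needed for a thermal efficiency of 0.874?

T_C ≈ 319 K

T_H = 4100 °F → (4100 − 32) × 5/9 = 2260.00 °C = 2533.15 K.
From η = 1 − T_C/T_H, T_C = T_H·(1 − η) = 2533.15 × (1 − 0.874) = 319 K.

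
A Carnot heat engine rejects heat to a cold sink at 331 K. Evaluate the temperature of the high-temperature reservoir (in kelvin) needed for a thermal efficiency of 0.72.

From η = 1 − T_C/T_H, solving for T_H gives T_H = T_C/(1 − η) = 331.00/(1 − 0.72) = 1180 K.

T_H ≈ 1180 K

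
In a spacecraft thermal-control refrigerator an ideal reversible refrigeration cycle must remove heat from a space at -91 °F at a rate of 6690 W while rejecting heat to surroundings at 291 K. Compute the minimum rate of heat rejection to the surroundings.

Q̇_H ≈ 9505 W

T_C = -91 °F → (-91 − 32) × 5/9 = -68.33 °C = 204.82 K.
For a reversible cycle Q_H/Q_C = T_H/T_C, so Q_H = Q_C·T_H/T_C = 6690 × 291.00/204.82 = 9505 W.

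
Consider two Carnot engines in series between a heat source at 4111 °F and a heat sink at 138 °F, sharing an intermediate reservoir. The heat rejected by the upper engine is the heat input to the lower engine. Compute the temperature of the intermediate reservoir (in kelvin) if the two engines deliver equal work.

T_H = 4111 °F → (4111 − 32) × 5/9 = 2266.11 °C = 2539.26 K.
T_C = 138 °F → (138 − 32) × 5/9 = 58.89 °C = 332.04 K.
For reversible stages Q_m = Q_H·(T_m/T_H). Setting W₁ = Q_H(1 − T_m/T_H) equal to W₂ = Q_m(1 − T_C/T_m) = Q_H·(T_m − T_C)/T_H gives T_H − T_m = T_m − T_C, so T_m = (T_H + T_C)/2 = (2539.26 + 332.04)/2 = 1440 K.

T_m ≈ 1440 K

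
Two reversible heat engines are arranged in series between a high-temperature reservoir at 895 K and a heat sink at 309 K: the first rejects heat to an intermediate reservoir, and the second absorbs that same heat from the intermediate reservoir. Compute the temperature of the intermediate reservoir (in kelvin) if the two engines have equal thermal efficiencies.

Equal efficiencies require 1 − T_m/T_H = 1 − T_C/T_m, i.e. T_m/T_H = T_C/T_m, so T_m = √(T_H·T_C) = √(895.00 × 309.00) = 526 K.

T_m ≈ 526 K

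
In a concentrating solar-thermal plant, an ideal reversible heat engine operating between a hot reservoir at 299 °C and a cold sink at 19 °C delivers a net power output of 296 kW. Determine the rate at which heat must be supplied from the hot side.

Q̇_H ≈ 605 kW

T_H = 299 °C → 299 + 273.15 = 572.15 K.
T_C = 19 °C → 19 + 273.15 = 292.15 K.
η_rev = 1 − T_C/T_H = 1 − 292.15/572.15 = 0.4894.
Q_H = W/η = 296/0.4894 = 605 kW.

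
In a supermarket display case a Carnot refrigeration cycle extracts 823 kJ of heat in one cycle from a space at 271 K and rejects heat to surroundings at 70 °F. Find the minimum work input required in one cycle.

T_H = 70 °F → (70 − 32) × 5/9 = 21.11 °C = 294.26 K.
Carnot COP: COP_R = T_C/(T_H − T_C) = 271.00/23.26 = 11.6503.
W = Q_C/COP_R = 823/11.6503 = 70.6 kJ.

W_in ≈ 70.6 kJ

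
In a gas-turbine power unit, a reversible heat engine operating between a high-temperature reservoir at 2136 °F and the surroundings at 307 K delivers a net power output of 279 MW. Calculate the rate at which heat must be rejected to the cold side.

T_H = 2136 °F → (2136 − 32) × 5/9 = 1168.89 °C = 1442.04 K.
η_rev = 1 − T_C/T_H = 1 − 307.00/1442.04 = 0.7871.
Since Q_C/Q_H = T_C/T_H and Q_H = W/η, Q_C = W·T_C/(T_H − T_C) = 279 × 307.00/1135.04 = 75.5 MW.

Q̇_C ≈ 75.5 MW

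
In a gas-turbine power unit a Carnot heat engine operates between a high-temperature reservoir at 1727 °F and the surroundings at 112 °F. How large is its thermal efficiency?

T_H = 1727 °F → (1727 − 32) × 5/9 = 941.67 °C = 1214.82 K.
T_C = 112 °F → (112 − 32) × 5/9 = 44.44 °C = 317.59 K.
Carnot efficiency: η = 1 − T_C/T_H = 1 − 317.59/1214.82 = 0.739.

η ≈ 0.739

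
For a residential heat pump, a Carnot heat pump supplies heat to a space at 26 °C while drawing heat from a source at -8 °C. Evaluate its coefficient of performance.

COP_HP ≈ 8.799

T_H = 26 °C → 26 + 273.15 = 299.15 K.
T_C = -8 °C → -8 + 273.15 = 265.15 K.
COP_HP = T_H/(T_H − T_C) = 299.15/(299.15 − 265.15) = 8.799.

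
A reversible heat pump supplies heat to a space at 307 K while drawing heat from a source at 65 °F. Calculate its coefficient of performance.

COP_HP ≈ 19.8

T_C = 65 °F → (65 − 32) × 5/9 = 18.33 °C = 291.48 K.
Reversible heating COP: COP_HP = T_H/(T_H − T_C) = 307.00/(307.00 − 291.48) = 19.8.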